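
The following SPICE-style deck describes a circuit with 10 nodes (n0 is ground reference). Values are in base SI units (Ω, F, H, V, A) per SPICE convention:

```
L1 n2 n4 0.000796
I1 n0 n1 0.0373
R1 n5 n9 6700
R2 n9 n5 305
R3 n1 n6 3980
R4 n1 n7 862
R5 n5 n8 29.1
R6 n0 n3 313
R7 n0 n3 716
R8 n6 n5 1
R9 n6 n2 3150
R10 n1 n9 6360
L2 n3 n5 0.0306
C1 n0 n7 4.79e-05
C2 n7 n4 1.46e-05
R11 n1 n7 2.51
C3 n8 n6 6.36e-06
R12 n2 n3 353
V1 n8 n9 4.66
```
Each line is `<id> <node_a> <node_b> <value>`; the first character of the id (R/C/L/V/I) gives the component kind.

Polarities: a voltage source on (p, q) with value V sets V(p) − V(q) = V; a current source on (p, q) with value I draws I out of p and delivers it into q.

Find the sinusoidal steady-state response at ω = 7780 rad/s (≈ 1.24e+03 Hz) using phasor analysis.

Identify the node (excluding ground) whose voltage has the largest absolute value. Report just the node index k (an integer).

Element admittances at ω=7780 rad/s:
  Y(L1) = 0.000-0.1615j S between n2,n4
  I1: injects 0.0373 A into n1 (from n0)
  Y(R1) = 0.0001493+0.000j S between n5,n9
  Y(R2) = 0.003279+0.000j S between n9,n5
  Y(R3) = 0.0002513+0.000j S between n1,n6
  Y(R4) = 0.001160+0.000j S between n1,n7
  Y(R5) = 0.03436+0.000j S between n5,n8
  Y(R6) = 0.003195+0.000j S between n0,n3
  Y(R7) = 0.001397+0.000j S between n0,n3
  Y(R8) = 1.000+0.000j S between n6,n5
  Y(R9) = 0.0003175+0.000j S between n6,n2
  Y(R10) = 0.0001572+0.000j S between n1,n9
  Y(L2) = 0.000-0.004200j S between n3,n5
  Y(C1) = 0.000+0.3727j S between n0,n7
  Y(C2) = 0.000+0.1136j S between n7,n4
  Y(R11) = 0.3984+0.000j S between n1,n7
  Y(C3) = 0.000+0.04948j S between n8,n6
  Y(R12) = 0.002833+0.000j S between n2,n3
  V1: constraint V(n8)−V(n9) = 4.66
Assemble and solve the 10×10 MNA system:
  V(n1)=0.09228-0.09887j  V(n2)=0.001177-0.09975j  V(n3)=0.08855-0.05399j  V(n4)=0.002391-0.1015j  V(n5)=0.1167+0.1017j  V(n6)=0.1271+0.1093j  V(n7)=0.0006652-0.09900j  V(n8)=0.2822-0.1013j  V(n9)=-4.378-0.1013j
  i(V1)=-0.01611-0.0006966j

9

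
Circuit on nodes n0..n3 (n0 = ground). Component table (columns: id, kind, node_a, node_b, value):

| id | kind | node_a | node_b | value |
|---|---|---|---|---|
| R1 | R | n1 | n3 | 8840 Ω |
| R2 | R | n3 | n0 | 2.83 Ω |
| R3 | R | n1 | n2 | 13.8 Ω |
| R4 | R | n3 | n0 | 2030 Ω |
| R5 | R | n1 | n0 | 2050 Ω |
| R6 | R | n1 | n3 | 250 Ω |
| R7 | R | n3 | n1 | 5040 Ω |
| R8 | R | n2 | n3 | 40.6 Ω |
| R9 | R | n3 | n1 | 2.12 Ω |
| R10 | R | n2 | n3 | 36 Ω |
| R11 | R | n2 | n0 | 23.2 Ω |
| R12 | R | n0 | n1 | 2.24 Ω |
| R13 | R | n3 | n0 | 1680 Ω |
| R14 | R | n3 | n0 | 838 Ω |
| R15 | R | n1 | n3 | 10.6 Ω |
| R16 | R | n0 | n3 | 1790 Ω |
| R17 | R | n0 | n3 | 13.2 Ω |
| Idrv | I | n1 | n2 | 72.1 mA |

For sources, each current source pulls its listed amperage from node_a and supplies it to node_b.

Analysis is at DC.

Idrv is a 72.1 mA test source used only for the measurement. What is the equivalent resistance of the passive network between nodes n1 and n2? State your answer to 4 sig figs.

Apply KCL at each of the 3 non-ground nodes and solve the resulting linear system.
Node n1: branches {R1, R3, R5, R6, R7, R9, R12, R15, Idrv} → V_1 = -0.03911
Node n2: branches {R3, R8, R10, R11, Idrv} → V_2 = 0.4122
Node n3: branches {R1, R2, R4, R6, R7, R8, R9, R10, R13, R14, R15, R16, R17} → V_3 = -0.0006672

R_eq = 6.259 Ω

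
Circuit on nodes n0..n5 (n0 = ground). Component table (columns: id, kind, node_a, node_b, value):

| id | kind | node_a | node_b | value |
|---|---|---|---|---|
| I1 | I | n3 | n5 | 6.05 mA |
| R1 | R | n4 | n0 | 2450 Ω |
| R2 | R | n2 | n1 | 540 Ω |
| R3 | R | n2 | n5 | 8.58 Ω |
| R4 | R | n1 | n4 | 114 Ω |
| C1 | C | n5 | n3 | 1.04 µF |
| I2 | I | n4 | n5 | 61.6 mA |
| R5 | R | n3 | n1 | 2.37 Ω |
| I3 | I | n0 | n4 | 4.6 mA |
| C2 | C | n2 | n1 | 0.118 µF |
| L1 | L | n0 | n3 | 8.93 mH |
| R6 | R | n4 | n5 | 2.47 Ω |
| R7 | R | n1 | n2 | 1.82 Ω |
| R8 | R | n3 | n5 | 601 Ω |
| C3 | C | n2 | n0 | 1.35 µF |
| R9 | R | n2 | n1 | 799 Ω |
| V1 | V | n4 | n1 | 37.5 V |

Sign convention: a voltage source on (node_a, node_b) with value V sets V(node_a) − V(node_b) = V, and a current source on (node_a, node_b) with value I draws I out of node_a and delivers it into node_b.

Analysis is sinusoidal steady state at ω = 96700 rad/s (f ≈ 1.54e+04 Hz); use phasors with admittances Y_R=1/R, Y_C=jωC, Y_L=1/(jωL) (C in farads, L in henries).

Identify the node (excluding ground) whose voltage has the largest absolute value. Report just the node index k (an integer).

4

Apply KCL at each of the 5 non-ground nodes and solve the resulting linear system.
Node n1: branches {R2, R4, R5, C2, R7, R9, V1} → V_1 = -4.931+1.094j
Node n2: branches {R2, R3, C2, R7, C3, R9} → V_2 = -0.02313+0.1296j
Node n3: branches {I1, C1, R5, L1, R8} → V_3 = -2.221+7.102j
Node n4: branches {R1, R4, I2, I3, R6, V1} → V_4 = 32.57+1.094j
Node n5: branches {I1, R3, C1, I2, R6, R8} → V_5 = 23.19-3.988j
Source currents: i(V1)=-4.195-2.058j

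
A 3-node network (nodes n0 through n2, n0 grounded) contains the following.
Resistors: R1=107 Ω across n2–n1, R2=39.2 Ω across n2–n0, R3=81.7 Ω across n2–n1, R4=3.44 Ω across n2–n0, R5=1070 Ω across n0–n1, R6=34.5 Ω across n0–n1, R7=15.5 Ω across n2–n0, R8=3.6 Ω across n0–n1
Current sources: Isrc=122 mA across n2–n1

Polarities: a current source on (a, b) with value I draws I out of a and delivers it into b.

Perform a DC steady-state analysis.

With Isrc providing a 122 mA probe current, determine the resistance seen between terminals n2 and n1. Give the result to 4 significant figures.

Apply KCL at each of the 2 non-ground nodes and solve the resulting linear system.
Node n1: branches {R1, R3, R5, R6, R8, Isrc} → V_1 = 0.3519
Node n2: branches {R1, R2, R3, R4, R7, Isrc} → V_2 = -0.2844

R_eq = 5.215 Ω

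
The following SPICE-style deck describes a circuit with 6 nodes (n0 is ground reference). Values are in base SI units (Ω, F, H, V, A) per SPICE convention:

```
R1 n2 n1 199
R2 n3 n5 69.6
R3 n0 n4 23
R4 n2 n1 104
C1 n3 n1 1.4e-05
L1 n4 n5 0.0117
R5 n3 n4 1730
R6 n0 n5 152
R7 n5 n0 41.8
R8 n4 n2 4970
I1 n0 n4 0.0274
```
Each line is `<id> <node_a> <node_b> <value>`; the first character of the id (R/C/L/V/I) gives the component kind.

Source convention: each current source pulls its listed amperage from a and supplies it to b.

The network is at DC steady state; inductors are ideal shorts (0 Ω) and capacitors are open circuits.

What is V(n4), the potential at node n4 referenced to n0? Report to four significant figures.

0.3704 V

Element admittances at DC:
  Y(R1) = 0.005025 S between n2,n1
  Y(R2) = 0.01437 S between n3,n5
  Y(R3) = 0.04348 S between n0,n4
  Y(R4) = 0.009615 S between n2,n1
  Y(C1) = 0.000 S between n3,n1
  L1: short n4↔n5 (DC inductor)
  Y(R5) = 0.0005780 S between n3,n4
  Y(R6) = 0.006579 S between n0,n5
  Y(R7) = 0.02392 S between n5,n0
  Y(R8) = 0.0002012 S between n4,n2
  I1: injects 0.0274 A into n4 (from n0)
Assemble and solve the 6×6 MNA system:
  V(n1)=0.3704  V(n2)=0.3704  V(n3)=0.3704  V(n4)=0.3704  V(n5)=0.3704
  i(L1)=0.01130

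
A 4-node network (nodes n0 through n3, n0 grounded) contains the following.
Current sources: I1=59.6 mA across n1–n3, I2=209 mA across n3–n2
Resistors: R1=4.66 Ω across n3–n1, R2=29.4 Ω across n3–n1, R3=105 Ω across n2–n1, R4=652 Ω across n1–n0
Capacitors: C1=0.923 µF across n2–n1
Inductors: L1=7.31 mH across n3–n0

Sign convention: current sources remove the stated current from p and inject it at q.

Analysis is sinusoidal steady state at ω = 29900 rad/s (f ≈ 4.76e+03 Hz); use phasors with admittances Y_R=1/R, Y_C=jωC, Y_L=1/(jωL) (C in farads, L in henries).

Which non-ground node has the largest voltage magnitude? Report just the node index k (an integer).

2

Apply KCL at each of the 3 non-ground nodes and solve the resulting linear system.
Node n1: branches {I1, R1, C1, R2, R3, R4} → V_1 = 0.5376-0.1791j
Node n2: branches {C1, R3, I2} → V_2 = 2.873-6.946j
Node n3: branches {I1, R1, R2, L1, I2} → V_3 = -0.06004-0.1802j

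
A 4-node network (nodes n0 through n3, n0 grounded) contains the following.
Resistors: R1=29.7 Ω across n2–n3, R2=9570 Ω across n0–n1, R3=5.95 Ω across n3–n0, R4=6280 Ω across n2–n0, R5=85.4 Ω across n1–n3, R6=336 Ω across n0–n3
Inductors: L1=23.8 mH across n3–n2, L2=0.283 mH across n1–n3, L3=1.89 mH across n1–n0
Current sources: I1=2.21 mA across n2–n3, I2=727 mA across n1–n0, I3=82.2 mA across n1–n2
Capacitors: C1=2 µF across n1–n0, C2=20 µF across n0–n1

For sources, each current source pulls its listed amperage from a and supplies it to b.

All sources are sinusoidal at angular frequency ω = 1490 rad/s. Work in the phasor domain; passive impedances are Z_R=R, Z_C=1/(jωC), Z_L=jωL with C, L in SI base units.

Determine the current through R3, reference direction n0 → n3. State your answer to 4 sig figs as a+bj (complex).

0.1650+0.2737j A

MNA unknowns: 3 node voltages V₁..V_3
R1: Y=0.03367+0.000j on G[2,3]
L1: Y=0.000-0.02820j on G[3,2]
R2: Y=0.0001045+0.000j on G[0,1]
L2: Y=0.000-2.372j on G[1,3]
R3: Y=0.1681+0.000j on G[3,0]
R4: Y=0.0001592+0.000j on G[2,0]
I1: z[2]−=0.00221, z[3]+=0.00221
C1: Y=0.000+0.002980j on G[1,0]
L3: Y=0.000-0.3551j on G[1,0]
R5: Y=0.01171+0.000j on G[1,3]
R6: Y=0.002976+0.000j on G[0,3]
I2: z[1]−=0.727, z[0]+=0.727
C2: Y=0.000+0.02980j on G[0,1]
I3: z[1]−=0.0822, z[2]+=0.0822
solve → V1=-0.8649-1.734j, V2=0.4122-0.4586j, V3=-0.9819-1.628j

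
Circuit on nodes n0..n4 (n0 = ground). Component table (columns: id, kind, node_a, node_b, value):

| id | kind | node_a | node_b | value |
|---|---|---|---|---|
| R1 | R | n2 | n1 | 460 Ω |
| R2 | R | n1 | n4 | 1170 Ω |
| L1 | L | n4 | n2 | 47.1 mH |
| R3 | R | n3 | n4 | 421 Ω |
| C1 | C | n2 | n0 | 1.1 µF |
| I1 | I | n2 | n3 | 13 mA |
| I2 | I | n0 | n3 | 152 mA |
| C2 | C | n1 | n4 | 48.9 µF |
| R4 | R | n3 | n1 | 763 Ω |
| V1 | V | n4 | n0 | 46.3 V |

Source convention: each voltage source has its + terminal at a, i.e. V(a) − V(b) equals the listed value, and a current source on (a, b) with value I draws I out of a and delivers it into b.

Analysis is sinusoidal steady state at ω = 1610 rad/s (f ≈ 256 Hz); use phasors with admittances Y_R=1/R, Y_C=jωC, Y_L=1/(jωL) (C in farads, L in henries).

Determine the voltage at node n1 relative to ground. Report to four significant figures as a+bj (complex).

46.28-0.9366j V

Element admittances at ω=1610 rad/s:
  Y(R1) = 0.002174+0.000j S between n2,n1
  Y(R2) = 0.0008547+0.000j S between n1,n4
  Y(L1) = 0.000-0.01319j S between n4,n2
  Y(R3) = 0.002375+0.000j S between n3,n4
  Y(C1) = 0.000+0.001771j S between n2,n0
  I1: injects 0.013 A into n3 (from n2)
  I2: injects 0.152 A into n3 (from n0)
  Y(C2) = 0.000+0.07873j S between n1,n4
  Y(R4) = 0.001311+0.000j S between n3,n1
  V1: constraint V(n4)−V(n0) = 46.3
Assemble and solve the 5×5 MNA system:
  V(n1)=46.28-0.9366j  V(n2)=53.19-2.456j  V(n3)=91.06-0.3330j  V(n4)=46.30+0.000j
  i(V1)=0.1477-0.09421j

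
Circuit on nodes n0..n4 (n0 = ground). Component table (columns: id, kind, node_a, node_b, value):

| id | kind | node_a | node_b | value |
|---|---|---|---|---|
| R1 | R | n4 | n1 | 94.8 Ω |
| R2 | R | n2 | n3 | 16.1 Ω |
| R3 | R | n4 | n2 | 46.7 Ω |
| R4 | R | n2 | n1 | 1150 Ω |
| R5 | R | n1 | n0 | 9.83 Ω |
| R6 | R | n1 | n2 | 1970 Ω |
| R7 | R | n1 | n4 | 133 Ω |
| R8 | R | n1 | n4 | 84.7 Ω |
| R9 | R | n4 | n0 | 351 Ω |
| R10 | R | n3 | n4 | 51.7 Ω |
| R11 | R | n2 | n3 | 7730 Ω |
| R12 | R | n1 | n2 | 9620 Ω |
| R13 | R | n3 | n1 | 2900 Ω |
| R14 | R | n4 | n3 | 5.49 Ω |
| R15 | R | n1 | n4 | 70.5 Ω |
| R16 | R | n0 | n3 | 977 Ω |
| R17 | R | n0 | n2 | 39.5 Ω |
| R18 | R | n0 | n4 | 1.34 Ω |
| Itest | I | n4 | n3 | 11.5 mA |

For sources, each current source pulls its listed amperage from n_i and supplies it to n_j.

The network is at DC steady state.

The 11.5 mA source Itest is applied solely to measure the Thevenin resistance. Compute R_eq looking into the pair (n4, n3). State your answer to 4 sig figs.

R_eq = 4.354 Ω

Apply KCL at each of the 4 non-ground nodes and solve the resulting linear system.
Node n1: branches {R1, R4, R5, R6, R7, R8, R12, R13, R15} → V_1 = 8.952e-05
Node n2: branches {R2, R3, R4, R6, R11, R12, R17} → V_2 = 0.02745
Node n3: branches {R2, R10, R11, R13, R14, R16, Itest} → V_3 = 0.04906
Node n4: branches {R1, R3, R7, R8, R9, R10, R14, R15, R18, Itest} → V_4 = -0.001007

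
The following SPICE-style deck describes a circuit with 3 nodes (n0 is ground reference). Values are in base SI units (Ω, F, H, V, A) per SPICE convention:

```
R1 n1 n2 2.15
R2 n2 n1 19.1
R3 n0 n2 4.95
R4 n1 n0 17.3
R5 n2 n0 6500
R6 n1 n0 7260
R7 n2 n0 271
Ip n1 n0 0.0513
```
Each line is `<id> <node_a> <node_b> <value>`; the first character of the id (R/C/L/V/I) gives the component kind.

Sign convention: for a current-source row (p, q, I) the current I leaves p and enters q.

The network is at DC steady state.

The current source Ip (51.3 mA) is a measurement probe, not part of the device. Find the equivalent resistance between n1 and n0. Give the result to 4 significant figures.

Apply KCL at each of the 2 non-ground nodes and solve the resulting linear system.
Node n1: branches {R1, R2, R4, R6, Ip} → V_1 = -0.2500
Node n2: branches {R1, R2, R3, R5, R7} → V_2 = -0.1788

R_eq = 4.873 Ω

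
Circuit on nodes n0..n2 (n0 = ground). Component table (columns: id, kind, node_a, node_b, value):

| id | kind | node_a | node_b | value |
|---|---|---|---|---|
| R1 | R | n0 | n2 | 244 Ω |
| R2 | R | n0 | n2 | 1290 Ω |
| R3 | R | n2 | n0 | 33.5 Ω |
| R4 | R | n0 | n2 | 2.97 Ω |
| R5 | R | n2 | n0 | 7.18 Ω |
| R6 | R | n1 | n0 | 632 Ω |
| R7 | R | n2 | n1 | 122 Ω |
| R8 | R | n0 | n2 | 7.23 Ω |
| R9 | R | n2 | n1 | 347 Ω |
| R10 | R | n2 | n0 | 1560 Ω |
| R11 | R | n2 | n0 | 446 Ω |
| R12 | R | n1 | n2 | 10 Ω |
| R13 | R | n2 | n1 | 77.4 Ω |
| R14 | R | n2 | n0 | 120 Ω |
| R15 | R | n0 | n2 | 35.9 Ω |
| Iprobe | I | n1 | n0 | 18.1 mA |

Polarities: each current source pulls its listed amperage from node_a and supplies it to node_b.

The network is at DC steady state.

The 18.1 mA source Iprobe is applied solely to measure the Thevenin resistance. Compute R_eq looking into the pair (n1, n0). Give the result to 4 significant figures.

R_eq = 9.377 Ω

Apply KCL at each of the 2 non-ground nodes and solve the resulting linear system.
Node n1: branches {R6, R7, R9, R12, R13, Iprobe} → V_1 = -0.1697
Node n2: branches {R1, R2, R3, R4, R5, R7, R8, R9, R10, R11, R12, R13, R14, R15} → V_2 = -0.02591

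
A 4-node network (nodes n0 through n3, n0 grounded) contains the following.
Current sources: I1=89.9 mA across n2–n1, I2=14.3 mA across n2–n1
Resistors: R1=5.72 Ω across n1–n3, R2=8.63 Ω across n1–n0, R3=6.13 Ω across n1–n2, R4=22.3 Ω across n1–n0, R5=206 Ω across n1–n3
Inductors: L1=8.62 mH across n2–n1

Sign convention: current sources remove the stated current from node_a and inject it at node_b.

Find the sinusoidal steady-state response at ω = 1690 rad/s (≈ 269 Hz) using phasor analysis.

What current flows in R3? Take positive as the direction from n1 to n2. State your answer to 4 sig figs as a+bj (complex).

0.08853+0.03725j A

MNA unknowns: 3 node voltages V₁..V_3
I1: z[2]−=0.0899, z[1]+=0.0899
R1: Y=0.1748+0.000j on G[1,3]
L1: Y=0.000-0.06864j on G[2,1]
R2: Y=0.1159+0.000j on G[1,0]
R3: Y=0.1631+0.000j on G[1,2]
R4: Y=0.04484+0.000j on G[1,0]
R5: Y=0.004854+0.000j on G[1,3]
I2: z[2]−=0.0143, z[1]+=0.0143
solve → V1=0.000+0.000j, V2=-0.5427-0.2283j, V3=0.000+0.000j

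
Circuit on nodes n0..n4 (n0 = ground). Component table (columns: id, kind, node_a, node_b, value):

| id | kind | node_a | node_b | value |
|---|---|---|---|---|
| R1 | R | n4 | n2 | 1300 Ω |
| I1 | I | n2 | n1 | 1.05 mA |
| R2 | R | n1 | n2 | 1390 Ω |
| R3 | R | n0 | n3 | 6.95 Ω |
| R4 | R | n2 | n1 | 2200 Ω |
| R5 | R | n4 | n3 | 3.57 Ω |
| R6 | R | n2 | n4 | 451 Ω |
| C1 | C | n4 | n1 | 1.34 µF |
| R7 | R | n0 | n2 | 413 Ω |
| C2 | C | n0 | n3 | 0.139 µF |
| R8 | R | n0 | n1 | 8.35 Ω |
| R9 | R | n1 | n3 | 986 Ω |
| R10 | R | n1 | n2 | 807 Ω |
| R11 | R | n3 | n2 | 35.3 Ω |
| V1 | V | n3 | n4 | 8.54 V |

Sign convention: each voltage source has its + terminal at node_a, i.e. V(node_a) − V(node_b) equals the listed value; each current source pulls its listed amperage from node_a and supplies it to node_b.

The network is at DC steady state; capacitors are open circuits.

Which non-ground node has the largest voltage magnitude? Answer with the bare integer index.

4

Apply KCL at each of the 4 non-ground nodes and solve the resulting linear system.
Node n1: branches {I1, R2, R4, C1, R8, R9, R10} → V_1 = -0.005453
Node n2: branches {R1, I1, R2, R4, R6, R7, R10, R11} → V_2 = -0.7205
Node n3: branches {R3, R5, C2, R9, R11, V1} → V_3 = 0.01666
Node n4: branches {R1, R5, R6, C1, V1} → V_4 = -8.523
Source currents: i(V1)=-2.415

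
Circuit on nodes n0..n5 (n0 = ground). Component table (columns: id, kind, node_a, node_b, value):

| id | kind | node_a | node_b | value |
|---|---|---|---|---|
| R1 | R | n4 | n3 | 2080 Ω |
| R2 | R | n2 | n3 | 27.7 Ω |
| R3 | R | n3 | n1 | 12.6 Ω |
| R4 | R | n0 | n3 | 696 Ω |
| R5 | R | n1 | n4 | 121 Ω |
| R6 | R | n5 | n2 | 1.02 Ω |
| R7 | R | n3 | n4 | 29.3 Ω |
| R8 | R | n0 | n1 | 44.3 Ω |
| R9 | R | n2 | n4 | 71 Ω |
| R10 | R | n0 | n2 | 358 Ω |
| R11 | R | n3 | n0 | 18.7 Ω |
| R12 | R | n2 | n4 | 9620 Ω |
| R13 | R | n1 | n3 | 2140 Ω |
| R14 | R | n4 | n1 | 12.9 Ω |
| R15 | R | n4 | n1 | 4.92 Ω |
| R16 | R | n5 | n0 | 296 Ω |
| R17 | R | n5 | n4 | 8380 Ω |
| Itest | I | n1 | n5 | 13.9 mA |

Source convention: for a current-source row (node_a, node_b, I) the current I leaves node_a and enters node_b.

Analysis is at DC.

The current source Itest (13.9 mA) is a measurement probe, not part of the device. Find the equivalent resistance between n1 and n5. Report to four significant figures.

MNA unknowns: 5 node voltages V₁..V_5
R1: Y=0.0004808 on G[4,3]
R2: Y=0.03610 on G[2,3]
R3: Y=0.07937 on G[3,1]
R4: Y=0.001437 on G[0,3]
R5: Y=0.008264 on G[1,4]
R6: Y=0.9804 on G[5,2]
R7: Y=0.03413 on G[3,4]
R8: Y=0.02257 on G[0,1]
R9: Y=0.01408 on G[2,4]
R10: Y=0.002793 on G[0,2]
R11: Y=0.05348 on G[3,0]
R12: Y=0.0001040 on G[2,4]
R13: Y=0.0004673 on G[1,3]
R14: Y=0.07752 on G[4,1]
R15: Y=0.2033 on G[4,1]
R16: Y=0.003378 on G[5,0]
R17: Y=0.0001193 on G[5,4]
Itest: z[1]−=0.0139, z[5]+=0.0139
solve → V1=-0.07400, V2=0.2336, V3=0.003351, V4=-0.05305, V5=0.2469

R_eq = 23.08 Ω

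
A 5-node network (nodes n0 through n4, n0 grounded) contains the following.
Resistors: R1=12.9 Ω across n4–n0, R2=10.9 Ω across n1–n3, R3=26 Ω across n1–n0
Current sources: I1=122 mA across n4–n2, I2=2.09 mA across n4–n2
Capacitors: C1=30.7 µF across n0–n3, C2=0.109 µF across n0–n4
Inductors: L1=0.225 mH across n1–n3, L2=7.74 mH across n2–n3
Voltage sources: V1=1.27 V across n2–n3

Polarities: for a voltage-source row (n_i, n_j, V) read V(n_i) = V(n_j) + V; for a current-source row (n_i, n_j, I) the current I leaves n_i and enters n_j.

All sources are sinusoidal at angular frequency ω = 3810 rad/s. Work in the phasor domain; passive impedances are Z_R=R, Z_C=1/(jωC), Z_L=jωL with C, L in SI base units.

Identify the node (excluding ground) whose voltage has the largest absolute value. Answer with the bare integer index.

2

Element admittances at ω=3810 rad/s:
  Y(R1) = 0.07752+0.000j S between n4,n0
  I1: injects 0.122 A into n2 (from n4)
  Y(C1) = 0.000+0.1170j S between n0,n3
  Y(L1) = 0.000-1.167j S between n1,n3
  Y(R2) = 0.09174+0.000j S between n1,n3
  Y(L2) = 0.000-0.03391j S between n2,n3
  Y(C2) = 0.000+0.0004153j S between n0,n4
  Y(R3) = 0.03846+0.000j S between n1,n0
  I2: injects 0.00209 A into n2 (from n4)
  V1: constraint V(n2)−V(n3) = 1.27
Assemble and solve the 5×5 MNA system:
  V(n1)=0.2874-0.9733j  V(n2)=1.590-0.9664j  V(n3)=0.3200-0.9664j  V(n4)=-1.601+0.008575j
  i(V1)=0.1241+0.04307j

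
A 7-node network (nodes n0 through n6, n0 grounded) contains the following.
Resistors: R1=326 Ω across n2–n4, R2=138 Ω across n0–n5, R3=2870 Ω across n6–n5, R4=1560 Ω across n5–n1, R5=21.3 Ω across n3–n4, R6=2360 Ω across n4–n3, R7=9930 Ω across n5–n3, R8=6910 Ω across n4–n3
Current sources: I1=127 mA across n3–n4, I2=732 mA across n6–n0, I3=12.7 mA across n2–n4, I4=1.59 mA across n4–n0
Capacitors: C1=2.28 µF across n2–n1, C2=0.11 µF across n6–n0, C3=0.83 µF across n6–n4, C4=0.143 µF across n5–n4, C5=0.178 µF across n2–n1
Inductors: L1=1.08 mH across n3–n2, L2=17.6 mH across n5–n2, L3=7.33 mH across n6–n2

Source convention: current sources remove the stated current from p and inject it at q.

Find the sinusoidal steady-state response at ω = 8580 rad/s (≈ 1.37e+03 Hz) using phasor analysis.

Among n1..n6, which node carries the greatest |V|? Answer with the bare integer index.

6

MNA unknowns: 6 node voltages V₁..V_6
R1: Y=0.003067+0.000j on G[2,4]
I1: z[3]−=0.127, z[4]+=0.127
C1: Y=0.000+0.01956j on G[2,1]
L1: Y=0.000-0.1079j on G[3,2]
R2: Y=0.007246+0.000j on G[0,5]
C2: Y=0.000+0.0009438j on G[6,0]
C3: Y=0.000+0.007121j on G[6,4]
R3: Y=0.0003484+0.000j on G[6,5]
C4: Y=0.000+0.001227j on G[5,4]
R4: Y=0.0006410+0.000j on G[5,1]
R5: Y=0.04695+0.000j on G[3,4]
I2: z[6]−=0.732, z[0]+=0.732
C5: Y=0.000+0.001527j on G[2,1]
L2: Y=0.000-0.006622j on G[5,2]
I3: z[2]−=0.0127, z[4]+=0.0127
R6: Y=0.0004237+0.000j on G[4,3]
R7: Y=0.0001007+0.000j on G[5,3]
L3: Y=0.000-0.01590j on G[6,2]
R8: Y=0.0001447+0.000j on G[4,3]
I4: z[4]−=0.00159, z[0]+=0.00159
solve → V1=-205.7-125.0j, V2=-210.5-122.7j, V3=-207.2-118.5j, V4=-195.1-126.5j, V5=-130.1+34.03j, V6=-261.3-221.6j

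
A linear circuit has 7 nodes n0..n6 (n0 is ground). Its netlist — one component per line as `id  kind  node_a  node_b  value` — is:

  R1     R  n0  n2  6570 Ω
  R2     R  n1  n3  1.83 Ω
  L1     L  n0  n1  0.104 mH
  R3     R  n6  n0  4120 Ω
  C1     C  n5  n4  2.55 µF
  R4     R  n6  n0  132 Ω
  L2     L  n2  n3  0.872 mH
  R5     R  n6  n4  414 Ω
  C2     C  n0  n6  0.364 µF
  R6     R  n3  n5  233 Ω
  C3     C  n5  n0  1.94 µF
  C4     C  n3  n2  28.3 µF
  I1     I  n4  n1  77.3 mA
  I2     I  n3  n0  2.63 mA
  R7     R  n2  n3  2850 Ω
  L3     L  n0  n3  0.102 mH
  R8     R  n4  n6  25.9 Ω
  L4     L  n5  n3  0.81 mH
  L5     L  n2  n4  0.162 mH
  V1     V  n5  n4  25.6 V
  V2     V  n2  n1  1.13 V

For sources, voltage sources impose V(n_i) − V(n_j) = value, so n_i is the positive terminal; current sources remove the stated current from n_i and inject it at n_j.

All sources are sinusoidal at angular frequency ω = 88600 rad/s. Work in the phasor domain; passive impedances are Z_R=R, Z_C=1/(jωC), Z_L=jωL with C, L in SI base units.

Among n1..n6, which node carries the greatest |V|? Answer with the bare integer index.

Element admittances at ω=88600 rad/s:
  Y(R1) = 0.0001522+0.000j S between n0,n2
  Y(R2) = 0.5464+0.000j S between n1,n3
  Y(L1) = 0.000-0.1085j S between n0,n1
  Y(R3) = 0.0002427+0.000j S between n6,n0
  Y(C1) = 0.000+0.2259j S between n5,n4
  Y(R4) = 0.007576+0.000j S between n6,n0
  Y(L2) = 0.000-0.01294j S between n2,n3
  Y(R5) = 0.002415+0.000j S between n6,n4
  Y(C2) = 0.000+0.03225j S between n0,n6
  Y(R6) = 0.004292+0.000j S between n3,n5
  Y(C3) = 0.000+0.1719j S between n5,n0
  Y(C4) = 0.000+2.507j S between n3,n2
  I1: injects 0.0773 A into n1 (from n4)
  I2: injects 0.00263 A into n0 (from n3)
  Y(R7) = 0.0003509+0.000j S between n2,n3
  Y(L3) = 0.000-0.1107j S between n0,n3
  Y(R8) = 0.03861+0.000j S between n4,n6
  Y(L4) = 0.000-0.01393j S between n5,n3
  Y(L5) = 0.000-0.06967j S between n2,n4
  V1: constraint V(n5)−V(n4) = 25.6
  V2: constraint V(n2)−V(n1) = 1.13
Assemble and solve the 8×8 MNA system:
  V(n1)=-8.266-0.8595j  V(n2)=-7.136-0.8595j  V(n3)=-7.512-0.7087j  V(n4)=-32.30-3.836j  V(n5)=-6.697-3.836j  V(n6)=-20.37+10.23j
  i(V1)=-0.6193-4.608j  i(V2)=-0.5825+0.8147j

4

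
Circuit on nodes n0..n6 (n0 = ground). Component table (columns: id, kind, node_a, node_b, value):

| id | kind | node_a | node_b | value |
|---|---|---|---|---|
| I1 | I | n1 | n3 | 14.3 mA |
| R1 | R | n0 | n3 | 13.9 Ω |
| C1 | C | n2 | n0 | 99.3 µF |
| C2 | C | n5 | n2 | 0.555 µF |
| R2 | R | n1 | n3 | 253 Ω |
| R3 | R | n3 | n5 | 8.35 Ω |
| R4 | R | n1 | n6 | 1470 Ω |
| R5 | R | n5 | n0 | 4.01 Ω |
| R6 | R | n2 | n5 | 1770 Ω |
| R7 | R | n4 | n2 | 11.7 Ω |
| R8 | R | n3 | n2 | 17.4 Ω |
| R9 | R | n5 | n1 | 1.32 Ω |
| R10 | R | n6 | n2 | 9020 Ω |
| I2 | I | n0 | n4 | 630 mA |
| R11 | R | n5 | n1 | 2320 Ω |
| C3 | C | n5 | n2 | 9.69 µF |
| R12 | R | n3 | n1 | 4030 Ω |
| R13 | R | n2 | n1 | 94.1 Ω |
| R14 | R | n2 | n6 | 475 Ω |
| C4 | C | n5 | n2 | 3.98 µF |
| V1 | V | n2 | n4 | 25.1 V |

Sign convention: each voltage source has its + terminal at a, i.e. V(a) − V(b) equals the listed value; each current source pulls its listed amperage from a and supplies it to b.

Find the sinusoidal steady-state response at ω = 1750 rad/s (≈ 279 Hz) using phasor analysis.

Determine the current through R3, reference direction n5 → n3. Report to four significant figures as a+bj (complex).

-0.01163+0.06271j A

Element admittances at ω=1750 rad/s:
  I1: injects 0.0143 A into n3 (from n1)
  Y(R1) = 0.07194+0.000j S between n0,n3
  Y(C1) = 0.000+0.1738j S between n2,n0
  Y(C2) = 0.000+0.0009712j S between n5,n2
  Y(R2) = 0.003953+0.000j S between n1,n3
  Y(R3) = 0.1198+0.000j S between n3,n5
  Y(R4) = 0.0006803+0.000j S between n1,n6
  Y(R5) = 0.2494+0.000j S between n5,n0
  Y(R6) = 0.0005650+0.000j S between n2,n5
  Y(R7) = 0.08547+0.000j S between n4,n2
  Y(R8) = 0.05747+0.000j S between n3,n2
  Y(R9) = 0.7576+0.000j S between n5,n1
  Y(R10) = 0.0001109+0.000j S between n6,n2
  I2: injects 0.63 A into n4 (from n0)
  Y(R11) = 0.0004310+0.000j S between n5,n1
  Y(C3) = 0.000+0.01696j S between n5,n2
  Y(R12) = 0.0002481+0.000j S between n3,n1
  Y(R13) = 0.01063+0.000j S between n2,n1
  Y(R14) = 0.002105+0.000j S between n2,n6
  Y(C4) = 0.000+0.006965j S between n5,n2
  V1: constraint V(n2)−V(n4) = 25.1
Assemble and solve the 7×7 MNA system:
  V(n1)=0.2783-0.3735j  V(n2)=0.8296-3.052j  V(n3)=0.3856-0.8551j  V(n4)=-24.27-3.052j  V(n5)=0.2885-0.3314j  V(n6)=0.7001-2.423j
  i(V1)=-2.775+0.000j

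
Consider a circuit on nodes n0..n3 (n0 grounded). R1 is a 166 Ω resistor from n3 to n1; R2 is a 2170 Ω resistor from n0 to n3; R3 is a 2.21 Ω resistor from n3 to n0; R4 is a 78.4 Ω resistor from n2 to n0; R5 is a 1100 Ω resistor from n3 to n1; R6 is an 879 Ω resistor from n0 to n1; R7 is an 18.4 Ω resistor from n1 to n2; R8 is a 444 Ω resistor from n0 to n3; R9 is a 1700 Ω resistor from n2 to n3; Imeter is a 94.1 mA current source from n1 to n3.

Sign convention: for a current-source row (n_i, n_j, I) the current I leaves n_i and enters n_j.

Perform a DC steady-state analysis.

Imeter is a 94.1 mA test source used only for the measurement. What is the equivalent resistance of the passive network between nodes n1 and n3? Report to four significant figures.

R_eq = 54.04 Ω

MNA unknowns: 3 node voltages V₁..V_3
R1: Y=0.006024 on G[3,1]
R2: Y=0.0004608 on G[0,3]
R3: Y=0.4525 on G[3,0]
R4: Y=0.01276 on G[2,0]
R5: Y=0.0009091 on G[3,1]
R6: Y=0.001138 on G[0,1]
R7: Y=0.05435 on G[1,2]
R8: Y=0.002252 on G[0,3]
R9: Y=0.0005882 on G[2,3]
Imeter: z[1]−=0.0941, z[3]+=0.0941
solve → V1=-4.961, V2=-3.982, V3=0.1240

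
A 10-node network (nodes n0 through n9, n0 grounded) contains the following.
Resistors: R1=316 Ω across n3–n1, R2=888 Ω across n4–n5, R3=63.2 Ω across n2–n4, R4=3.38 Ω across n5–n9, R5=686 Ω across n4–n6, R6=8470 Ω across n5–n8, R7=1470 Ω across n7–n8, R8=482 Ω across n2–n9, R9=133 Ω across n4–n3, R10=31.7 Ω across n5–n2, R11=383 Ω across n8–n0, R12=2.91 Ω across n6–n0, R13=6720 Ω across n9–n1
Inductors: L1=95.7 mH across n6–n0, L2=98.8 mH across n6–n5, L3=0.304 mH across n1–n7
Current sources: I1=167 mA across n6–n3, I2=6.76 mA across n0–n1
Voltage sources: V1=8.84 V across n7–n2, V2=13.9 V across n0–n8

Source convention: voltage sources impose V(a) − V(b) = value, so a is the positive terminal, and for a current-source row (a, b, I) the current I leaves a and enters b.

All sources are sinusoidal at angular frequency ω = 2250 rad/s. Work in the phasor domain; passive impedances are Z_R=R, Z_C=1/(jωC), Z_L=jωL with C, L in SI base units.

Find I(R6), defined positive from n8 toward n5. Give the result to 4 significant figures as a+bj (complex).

-0.003014-0.003027j A

MNA unknowns: 9 node voltages V₁..V_9 plus 2 source currents (V1, V2)
R1: Y=0.003165+0.000j on G[3,1]
R2: Y=0.001126+0.000j on G[4,5]
R3: Y=0.01582+0.000j on G[2,4]
R4: Y=0.2959+0.000j on G[5,9]
L1: Y=0.000-0.004644j on G[6,0]
R5: Y=0.001458+0.000j on G[4,6]
R6: Y=0.0001181+0.000j on G[5,8]
R7: Y=0.0006803+0.000j on G[7,8]
R8: Y=0.002075+0.000j on G[2,9]
R9: Y=0.007519+0.000j on G[4,3]
R10: Y=0.03155+0.000j on G[5,2]
R11: Y=0.002611+0.000j on G[8,0]
L2: Y=0.000-0.004498j on G[6,5]
I1: z[6]−=0.167, z[3]+=0.167
R12: Y=0.3436+0.000j on G[6,0]
R13: Y=0.0001488+0.000j on G[9,1]
L3: Y=0.000-1.462j on G[1,7]
I2: z[0]−=0.00676, z[1]+=0.00676
V1: row V7−V2=8.84, i_V1 at 7,2
V2: row V0−V8=13.9, i_V2 at 0,8
solve → V1=23.66+24.30j, V2=14.82+24.27j, V3=36.89+23.12j, V4=20.25+22.63j, V5=11.63+25.64j, V6=-0.06267-0.05770j, V7=23.66+24.27j, V8=-13.90+0.000j, V9=11.66+25.63j
aux → i_V1=0.02128-0.02004j, i_V2=-0.06486-0.01954j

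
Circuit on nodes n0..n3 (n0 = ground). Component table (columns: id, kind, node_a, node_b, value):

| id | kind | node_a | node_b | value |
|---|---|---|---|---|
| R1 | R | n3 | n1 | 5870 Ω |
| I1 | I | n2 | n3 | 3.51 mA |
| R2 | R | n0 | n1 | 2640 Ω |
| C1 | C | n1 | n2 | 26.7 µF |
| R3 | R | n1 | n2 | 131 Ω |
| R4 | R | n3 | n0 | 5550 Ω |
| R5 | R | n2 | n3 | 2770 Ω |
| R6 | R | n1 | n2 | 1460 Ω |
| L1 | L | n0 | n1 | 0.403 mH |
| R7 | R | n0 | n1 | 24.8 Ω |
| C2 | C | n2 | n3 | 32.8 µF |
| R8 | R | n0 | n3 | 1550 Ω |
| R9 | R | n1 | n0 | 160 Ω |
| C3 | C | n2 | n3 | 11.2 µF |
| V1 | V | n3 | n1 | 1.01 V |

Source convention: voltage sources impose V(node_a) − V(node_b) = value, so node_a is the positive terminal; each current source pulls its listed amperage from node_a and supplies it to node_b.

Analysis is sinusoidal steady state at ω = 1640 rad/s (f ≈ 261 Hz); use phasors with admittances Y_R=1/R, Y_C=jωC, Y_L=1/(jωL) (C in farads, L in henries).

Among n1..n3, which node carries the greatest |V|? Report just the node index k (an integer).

MNA unknowns: 3 node voltages V₁..V_3 plus 1 source current (V1)
R1: Y=0.0001704+0.000j on G[3,1]
I1: z[2]−=0.00351, z[3]+=0.00351
R2: Y=0.0003788+0.000j on G[0,1]
C1: Y=0.000+0.04379j on G[1,2]
R3: Y=0.007634+0.000j on G[1,2]
R4: Y=0.0001802+0.000j on G[3,0]
R5: Y=0.0003610+0.000j on G[2,3]
R6: Y=0.0006849+0.000j on G[1,2]
L1: Y=0.000-1.513j on G[0,1]
R7: Y=0.04032+0.000j on G[0,1]
C2: Y=0.000+0.05379j on G[2,3]
R8: Y=0.0006452+0.000j on G[0,3]
R9: Y=0.006250+0.000j on G[1,0]
C3: Y=0.000+0.01837j on G[2,3]
V1: row V3−V1=1.01, i_V1 at 3,1
solve → V1=-1.738e-05-0.0005504j, V2=0.6230+0.07322j, V3=1.010-0.0005504j
aux → i_V1=-0.002958-0.02790j

3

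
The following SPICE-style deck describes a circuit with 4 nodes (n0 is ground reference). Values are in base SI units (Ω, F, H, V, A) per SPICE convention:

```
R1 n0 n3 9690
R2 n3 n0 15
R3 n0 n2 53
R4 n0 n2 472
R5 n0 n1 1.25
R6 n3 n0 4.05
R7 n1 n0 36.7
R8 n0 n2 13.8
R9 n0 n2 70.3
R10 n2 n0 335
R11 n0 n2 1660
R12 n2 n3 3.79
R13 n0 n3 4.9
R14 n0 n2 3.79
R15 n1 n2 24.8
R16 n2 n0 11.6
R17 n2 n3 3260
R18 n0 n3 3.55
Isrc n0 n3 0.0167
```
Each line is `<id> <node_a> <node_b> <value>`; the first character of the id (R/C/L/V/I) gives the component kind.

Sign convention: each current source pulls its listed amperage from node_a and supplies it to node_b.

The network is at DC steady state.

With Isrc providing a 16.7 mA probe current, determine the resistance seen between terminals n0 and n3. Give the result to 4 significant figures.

MNA unknowns: 3 node voltages V₁..V_3
R1: Y=0.0001032 on G[0,3]
R2: Y=0.06667 on G[3,0]
R3: Y=0.01887 on G[0,2]
R4: Y=0.002119 on G[0,2]
R5: Y=0.8000 on G[0,1]
R6: Y=0.2469 on G[3,0]
R7: Y=0.02725 on G[1,0]
R8: Y=0.07246 on G[0,2]
R9: Y=0.01422 on G[0,2]
R10: Y=0.002985 on G[2,0]
R11: Y=0.0006024 on G[0,2]
R12: Y=0.2639 on G[2,3]
R13: Y=0.2041 on G[0,3]
R14: Y=0.2639 on G[0,2]
R15: Y=0.04032 on G[1,2]
R16: Y=0.08621 on G[2,0]
R17: Y=0.0003067 on G[2,3]
R18: Y=0.2817 on G[0,3]
Isrc: z[0]−=0.0167, z[3]+=0.0167
solve → V1=0.0002760, V2=0.005939, V3=0.01718

R_eq = 1.029 Ω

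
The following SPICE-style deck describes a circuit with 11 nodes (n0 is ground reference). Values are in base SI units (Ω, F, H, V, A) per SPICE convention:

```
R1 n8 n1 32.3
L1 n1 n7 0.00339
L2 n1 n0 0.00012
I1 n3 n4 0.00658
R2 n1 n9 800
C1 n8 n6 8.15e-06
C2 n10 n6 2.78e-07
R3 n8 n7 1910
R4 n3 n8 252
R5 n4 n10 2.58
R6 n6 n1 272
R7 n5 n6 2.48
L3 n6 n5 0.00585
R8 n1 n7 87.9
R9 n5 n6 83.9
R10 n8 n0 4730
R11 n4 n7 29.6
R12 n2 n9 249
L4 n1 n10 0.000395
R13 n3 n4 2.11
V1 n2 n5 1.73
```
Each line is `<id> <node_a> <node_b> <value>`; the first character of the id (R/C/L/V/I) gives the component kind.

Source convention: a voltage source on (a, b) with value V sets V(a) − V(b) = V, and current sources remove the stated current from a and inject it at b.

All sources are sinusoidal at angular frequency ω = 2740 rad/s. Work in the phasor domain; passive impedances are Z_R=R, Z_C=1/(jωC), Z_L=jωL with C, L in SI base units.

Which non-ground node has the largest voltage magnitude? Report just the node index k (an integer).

Apply KCL at each of the 10 non-ground nodes and solve the resulting linear system.
Node n1: branches {R1, L1, L2, R2, R6, R8, L4} → V_1 = -4.261e-07+2.786e-06j
Node n2: branches {R12, V1} → V_2 = 1.676+0.05465j
Node n3: branches {I1, R4, R13} → V_3 = -0.01428-0.0002597j
Node n4: branches {I1, R5, R11, R13} → V_4 = -0.0001819-0.0002106j
Node n5: branches {R7, L3, R9, V1} → V_5 = -0.05357+0.05465j
Node n6: branches {C1, C2, R6, R7, L3, R9} → V_6 = -0.04982+0.05534j
Node n7: branches {L1, R3, R8, R11} → V_7 = -8.978e-06-0.0002454j
Node n8: branches {R1, C1, R3, R4, R10} → V_8 = -0.04008-0.006130j
Node n9: branches {R2, R12} → V_9 = 1.278+0.04168j
Node n10: branches {C2, R5, L4} → V_10 = 6.719e-05-0.0001474j
Source currents: i(V1)=-0.001598-5.210e-05j

2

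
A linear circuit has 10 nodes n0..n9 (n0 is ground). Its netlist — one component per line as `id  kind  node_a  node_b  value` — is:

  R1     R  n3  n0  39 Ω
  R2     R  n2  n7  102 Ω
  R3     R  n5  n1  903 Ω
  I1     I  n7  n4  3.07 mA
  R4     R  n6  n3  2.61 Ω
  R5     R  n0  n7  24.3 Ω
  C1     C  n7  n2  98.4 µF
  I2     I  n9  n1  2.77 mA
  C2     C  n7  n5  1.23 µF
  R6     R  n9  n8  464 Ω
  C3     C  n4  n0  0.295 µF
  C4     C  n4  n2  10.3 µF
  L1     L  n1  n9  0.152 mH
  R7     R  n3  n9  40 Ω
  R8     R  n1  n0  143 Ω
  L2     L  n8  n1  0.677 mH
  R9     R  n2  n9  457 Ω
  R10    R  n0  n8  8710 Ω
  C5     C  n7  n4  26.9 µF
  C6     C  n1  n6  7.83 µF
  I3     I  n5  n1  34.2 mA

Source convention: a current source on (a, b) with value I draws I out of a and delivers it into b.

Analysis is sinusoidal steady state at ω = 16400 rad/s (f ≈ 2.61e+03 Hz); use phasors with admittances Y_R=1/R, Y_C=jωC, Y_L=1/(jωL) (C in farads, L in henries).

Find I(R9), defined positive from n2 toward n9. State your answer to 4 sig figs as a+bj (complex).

MNA unknowns: 9 node voltages V₁..V_9
R1: Y=0.02564+0.000j on G[3,0]
R2: Y=0.009804+0.000j on G[2,7]
R3: Y=0.001107+0.000j on G[5,1]
I1: z[7]−=0.00307, z[4]+=0.00307
R4: Y=0.3831+0.000j on G[6,3]
R5: Y=0.04115+0.000j on G[0,7]
C1: Y=0.000+1.614j on G[7,2]
I2: z[9]−=0.00277, z[1]+=0.00277
C2: Y=0.000+0.02017j on G[7,5]
R6: Y=0.002155+0.000j on G[9,8]
C3: Y=0.000+0.004838j on G[4,0]
C4: Y=0.000+0.1689j on G[4,2]
L1: Y=0.000-0.4012j on G[1,9]
R7: Y=0.02500+0.000j on G[3,9]
R8: Y=0.006993+0.000j on G[1,0]
L2: Y=0.000-0.09007j on G[8,1]
R9: Y=0.002188+0.000j on G[2,9]
R10: Y=0.0001148+0.000j on G[0,8]
C5: Y=0.000+0.4412j on G[7,4]
C6: Y=0.000+0.1284j on G[1,6]
I3: z[5]−=0.0342, z[1]+=0.0342
solve → V1=0.9547-0.04400j, V2=-0.6938+0.02833j, V3=0.8542+0.09253j, V4=-0.6886+0.02496j, V5=-0.7861+1.631j, V6=0.9055+0.1090j, V7=-0.6942+0.03090j, V8=0.9551-0.04548j, V9=0.9442-0.06539j

-0.003584+0.0002051j A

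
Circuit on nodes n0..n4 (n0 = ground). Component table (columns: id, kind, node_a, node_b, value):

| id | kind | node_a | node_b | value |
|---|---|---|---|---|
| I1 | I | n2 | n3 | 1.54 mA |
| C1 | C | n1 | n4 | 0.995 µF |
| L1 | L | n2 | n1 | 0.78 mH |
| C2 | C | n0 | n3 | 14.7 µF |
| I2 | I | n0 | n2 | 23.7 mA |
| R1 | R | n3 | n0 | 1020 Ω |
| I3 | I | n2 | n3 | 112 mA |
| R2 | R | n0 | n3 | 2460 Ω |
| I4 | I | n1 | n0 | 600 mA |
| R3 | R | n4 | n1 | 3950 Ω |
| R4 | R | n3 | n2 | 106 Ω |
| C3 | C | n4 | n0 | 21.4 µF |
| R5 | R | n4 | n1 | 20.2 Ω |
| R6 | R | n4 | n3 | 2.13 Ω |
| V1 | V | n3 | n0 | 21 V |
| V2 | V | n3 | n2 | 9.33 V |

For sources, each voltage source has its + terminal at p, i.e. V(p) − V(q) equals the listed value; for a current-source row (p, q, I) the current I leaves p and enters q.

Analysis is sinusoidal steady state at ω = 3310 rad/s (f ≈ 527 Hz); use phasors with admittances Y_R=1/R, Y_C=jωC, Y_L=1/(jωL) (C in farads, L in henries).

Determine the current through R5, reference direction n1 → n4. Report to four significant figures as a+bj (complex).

-0.3880+0.1123j A

Element admittances at ω=3310 rad/s:
  I1: injects 0.00154 A into n3 (from n2)
  Y(C1) = 0.000+0.003293j S between n1,n4
  Y(L1) = 0.000-0.3873j S between n2,n1
  Y(C2) = 0.000+0.04866j S between n0,n3
  I2: injects 0.0237 A into n2 (from n0)
  Y(R1) = 0.0009804+0.000j S between n3,n0
  I3: injects 0.112 A into n3 (from n2)
  Y(R2) = 0.0004065+0.000j S between n0,n3
  I4: injects 0.6 A into n0 (from n1)
  Y(R3) = 0.0002532+0.000j S between n4,n1
  Y(R4) = 0.009434+0.000j S between n3,n2
  Y(C3) = 0.000+0.07083j S between n4,n0
  Y(R5) = 0.04950+0.000j S between n4,n1
  Y(R6) = 0.4695+0.000j S between n4,n3
  V1: constraint V(n3)−V(n0) = 21
  V2: constraint V(n3)−V(n2) = 9.33
Assemble and solve the 6×6 MNA system:
  V(n1)=11.89-0.5229j  V(n2)=11.67+0.000j  V(n3)=21.00+0.000j  V(n4)=19.73-2.792j
  i(V1)=-0.8032-2.420j  i(V2)=0.2044+0.08707j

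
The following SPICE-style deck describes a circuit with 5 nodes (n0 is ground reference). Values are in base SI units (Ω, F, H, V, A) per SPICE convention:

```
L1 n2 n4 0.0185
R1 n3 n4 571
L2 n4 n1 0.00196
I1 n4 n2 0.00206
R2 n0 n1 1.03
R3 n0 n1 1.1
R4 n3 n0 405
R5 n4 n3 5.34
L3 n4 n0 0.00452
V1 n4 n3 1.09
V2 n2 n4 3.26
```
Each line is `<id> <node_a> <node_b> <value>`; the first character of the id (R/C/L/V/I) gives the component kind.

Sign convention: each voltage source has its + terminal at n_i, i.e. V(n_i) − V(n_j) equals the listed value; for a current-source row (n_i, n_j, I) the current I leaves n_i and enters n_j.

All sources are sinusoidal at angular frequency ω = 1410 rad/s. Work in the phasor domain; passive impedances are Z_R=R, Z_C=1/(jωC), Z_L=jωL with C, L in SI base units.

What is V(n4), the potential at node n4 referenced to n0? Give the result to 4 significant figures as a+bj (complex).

0.0007188+0.005222j V

Apply KCL at each of the 4 non-ground nodes and solve the resulting linear system.
Node n1: branches {L2, R2, R3} → V_1 = 0.0009948+5.313e-05j
Node n2: branches {L1, I1, V2} → V_2 = 3.261+0.005222j
Node n3: branches {R1, R4, R5, V1} → V_3 = -1.089+0.005222j
Node n4: branches {L1, R1, L2, I1, R5, L3, V1, V2} → V_4 = 0.0007188+0.005222j
Source currents: i(V1)=-0.2087+1.289e-05j, i(V2)=0.002060+0.1250j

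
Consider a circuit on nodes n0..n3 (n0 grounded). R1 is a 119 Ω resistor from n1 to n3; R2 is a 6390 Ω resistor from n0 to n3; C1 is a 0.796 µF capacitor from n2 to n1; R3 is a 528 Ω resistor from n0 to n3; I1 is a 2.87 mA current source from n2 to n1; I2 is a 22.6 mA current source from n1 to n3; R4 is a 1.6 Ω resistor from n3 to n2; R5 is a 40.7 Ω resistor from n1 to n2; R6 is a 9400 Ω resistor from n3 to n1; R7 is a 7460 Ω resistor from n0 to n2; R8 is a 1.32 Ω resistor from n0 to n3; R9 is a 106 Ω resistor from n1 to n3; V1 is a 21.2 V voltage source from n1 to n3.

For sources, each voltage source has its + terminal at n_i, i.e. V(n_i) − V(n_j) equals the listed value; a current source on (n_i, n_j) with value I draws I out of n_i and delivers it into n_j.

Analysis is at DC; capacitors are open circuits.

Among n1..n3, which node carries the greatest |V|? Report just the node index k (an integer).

Apply KCL at each of the 3 non-ground nodes and solve the resulting linear system.
Node n1: branches {R1, C1, I1, I2, R5, R6, R9, V1} → V_1 = 21.20
Node n2: branches {C1, I1, R4, R5, R7} → V_2 = 0.7972
Node n3: branches {R1, R2, R3, I2, R4, R6, R8, R9, V1} → V_3 = -0.0001407
Source currents: i(V1)=-0.9014

1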